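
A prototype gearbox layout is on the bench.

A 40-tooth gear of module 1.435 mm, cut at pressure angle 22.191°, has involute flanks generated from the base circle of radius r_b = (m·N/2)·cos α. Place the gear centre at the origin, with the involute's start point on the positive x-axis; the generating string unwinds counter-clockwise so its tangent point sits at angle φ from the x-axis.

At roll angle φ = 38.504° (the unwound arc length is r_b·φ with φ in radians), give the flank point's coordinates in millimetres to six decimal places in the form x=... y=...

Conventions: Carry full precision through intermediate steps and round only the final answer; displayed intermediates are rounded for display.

single-mesh involute tooth geometry (40T wheel at module 1.435)
pitch radius r_p = m·N/2 = 1.435·40/2 = 28.700000
base radius r_b = r_p·cos α = 28.700000·cos 22.191° = 26.574189
roll angle φ = 38.504° = 0.67202158 rad
x = r_b·(cos φ + φ·sin φ) = 31.914131
y = r_b·(sin φ − φ·cos φ) = 2.568898

x=31.914131 y=2.568898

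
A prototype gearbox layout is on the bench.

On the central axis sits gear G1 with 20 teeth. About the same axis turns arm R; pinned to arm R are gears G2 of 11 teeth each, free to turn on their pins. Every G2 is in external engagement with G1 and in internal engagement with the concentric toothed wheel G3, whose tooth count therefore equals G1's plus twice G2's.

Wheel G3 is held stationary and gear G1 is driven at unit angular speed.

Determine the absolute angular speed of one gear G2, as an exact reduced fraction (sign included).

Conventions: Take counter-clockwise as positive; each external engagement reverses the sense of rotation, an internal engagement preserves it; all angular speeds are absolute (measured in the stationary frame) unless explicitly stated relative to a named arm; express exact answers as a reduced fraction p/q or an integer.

-10/11

topology: planetary set — G1 20T / G2 11T / G3 42T, arm = carrier (Willis)
ring teeth: 20 + 2·11 = 42
20(ω_sun−ω_arm) = −42(ω_ring−ω_arm),  ω_ring = 0, ω_sun = 1
20(1−ω_arm) = −42(0−ω_arm)  ⇒  62·ω_arm = 20  ⇒  ω_arm = 10/31
sun–planet mesh: 20·(1−10/31) = −11·(ω_p−ω_arm)  ⇒  ω_p−ω_arm = -420/341
ω_p = 10/31 − 420/341 = -10/11
exact speed ratio = -10/11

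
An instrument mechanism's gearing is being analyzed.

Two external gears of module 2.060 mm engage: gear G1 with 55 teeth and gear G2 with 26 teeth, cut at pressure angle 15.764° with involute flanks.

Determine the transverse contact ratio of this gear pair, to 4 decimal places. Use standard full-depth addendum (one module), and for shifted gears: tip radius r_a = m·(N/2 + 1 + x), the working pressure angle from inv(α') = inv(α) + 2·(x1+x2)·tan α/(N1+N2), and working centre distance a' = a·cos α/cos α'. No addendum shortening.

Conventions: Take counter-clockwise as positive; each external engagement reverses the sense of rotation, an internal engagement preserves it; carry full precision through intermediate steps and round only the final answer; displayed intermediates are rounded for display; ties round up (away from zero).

recognized (one external pair, fixed centres): single-mesh tooth geometry, m = 2.060, N1 = 55, N2 = 26
base radii: r_b1 = 54.519330, r_b2 = 25.772774
tip radii: r_a1 = 58.710000, r_a2 = 28.840000
no profile shift: α' = α, a' = a
action lengths: √(r_a1²−r_b1²) = 21.783176, √(r_a2²−r_b2²) = 12.942554
base pitch p_b = π·m·cos α = 6.228274
CR = (21.783176 + 12.942554 − 83.430000·sin 15.76400°)/6.228274 = 1.936304
contact ratio ≈ 1.9363

1.9363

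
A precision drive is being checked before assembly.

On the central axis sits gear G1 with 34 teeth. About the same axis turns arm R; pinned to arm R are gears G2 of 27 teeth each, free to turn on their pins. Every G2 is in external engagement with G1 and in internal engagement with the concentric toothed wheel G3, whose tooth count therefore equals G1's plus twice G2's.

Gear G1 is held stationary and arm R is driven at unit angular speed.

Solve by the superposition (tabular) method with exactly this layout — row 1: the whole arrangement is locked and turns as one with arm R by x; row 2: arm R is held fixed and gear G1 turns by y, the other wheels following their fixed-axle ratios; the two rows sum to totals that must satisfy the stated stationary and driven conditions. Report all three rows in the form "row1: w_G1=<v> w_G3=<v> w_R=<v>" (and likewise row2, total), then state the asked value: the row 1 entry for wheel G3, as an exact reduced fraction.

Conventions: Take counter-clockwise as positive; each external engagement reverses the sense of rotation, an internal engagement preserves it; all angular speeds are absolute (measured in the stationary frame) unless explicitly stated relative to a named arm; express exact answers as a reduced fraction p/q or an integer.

planetary set (34T centre, 27T on arm, 88T internal) — Willis relation
row 1 (train locked, turned with arm): all members turn x
row 2: sun turns y, ring = −(34/88)·y, arm 0
boundary: total ω_sun = x + y = 0 and total ω_arm = x = 1  ⇒  y = -1, x = 1
row 2 ring = −(34/88)·(-1) = 17/44
totals (row 1 + row 2): sun 1 + (-1) = 0, ring 1 + 17/44 = 61/44, arm 1 + 0 = 1
asked cell (row1, ring) = 1

row1: w_G1=1 w_G3=1 w_R=1
row2: w_G1=-1 w_G3=17/44 w_R=0
total: w_G1=0 w_G3=61/44 w_R=1
asked value: 1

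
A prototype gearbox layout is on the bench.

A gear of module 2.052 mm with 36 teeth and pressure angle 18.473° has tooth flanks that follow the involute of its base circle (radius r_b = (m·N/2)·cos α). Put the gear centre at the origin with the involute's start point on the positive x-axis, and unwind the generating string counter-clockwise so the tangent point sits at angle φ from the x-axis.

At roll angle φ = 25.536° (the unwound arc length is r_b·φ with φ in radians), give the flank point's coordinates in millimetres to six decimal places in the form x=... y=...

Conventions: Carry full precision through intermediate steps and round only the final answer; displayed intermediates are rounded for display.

x=38.341322 y=1.013428

class = single-mesh tooth geometry [base-circle involute, m = 2.052, 36T]
pitch radius r_p = m·N/2 = 2.052·36/2 = 36.936000
base radius r_b = r_p·cos α = 36.936000·cos 18.473° = 35.032802
roll angle φ = 25.536° = 0.44568728 rad
x = r_b·(cos φ + φ·sin φ) = 38.341322
y = r_b·(sin φ − φ·cos φ) = 1.013428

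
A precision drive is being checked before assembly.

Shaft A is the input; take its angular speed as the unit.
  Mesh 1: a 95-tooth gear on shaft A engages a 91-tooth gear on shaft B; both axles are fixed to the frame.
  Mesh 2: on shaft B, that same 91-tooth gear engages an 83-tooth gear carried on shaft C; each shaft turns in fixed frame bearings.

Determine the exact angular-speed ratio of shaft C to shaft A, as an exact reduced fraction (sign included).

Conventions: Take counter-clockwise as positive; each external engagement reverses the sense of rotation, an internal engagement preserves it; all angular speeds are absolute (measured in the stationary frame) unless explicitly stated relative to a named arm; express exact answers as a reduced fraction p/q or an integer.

class = fixed-axis compound train [2 meshes; 2 ratios multiply, 2 sense flips]
mesh 1 [95T→91T]: running ratio 95/91, sense −
mesh 2 [91T→83T]: running ratio 95/83, sense +
ω_out/ω_in = 95/83

95/83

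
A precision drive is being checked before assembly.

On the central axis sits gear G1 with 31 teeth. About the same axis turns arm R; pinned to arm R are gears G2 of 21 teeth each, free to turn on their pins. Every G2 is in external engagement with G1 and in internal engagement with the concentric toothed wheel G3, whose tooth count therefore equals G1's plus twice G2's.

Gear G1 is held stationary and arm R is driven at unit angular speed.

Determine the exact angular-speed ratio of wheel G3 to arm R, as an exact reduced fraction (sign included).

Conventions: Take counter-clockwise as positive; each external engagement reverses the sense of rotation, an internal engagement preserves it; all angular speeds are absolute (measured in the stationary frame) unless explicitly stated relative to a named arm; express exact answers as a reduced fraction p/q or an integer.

topology: planetary set — G1 31T / G2 21T / G3 73T, arm = carrier (Willis)
ring teeth: 31 + 2·21 = 73
31(ω_sun−ω_arm) = −73(ω_ring−ω_arm),  ω_sun = 0, ω_arm = 1
ω_ring = 1 − (31/73)(0−1) = 104/73
ω_out/ω_in = 104/73

104/73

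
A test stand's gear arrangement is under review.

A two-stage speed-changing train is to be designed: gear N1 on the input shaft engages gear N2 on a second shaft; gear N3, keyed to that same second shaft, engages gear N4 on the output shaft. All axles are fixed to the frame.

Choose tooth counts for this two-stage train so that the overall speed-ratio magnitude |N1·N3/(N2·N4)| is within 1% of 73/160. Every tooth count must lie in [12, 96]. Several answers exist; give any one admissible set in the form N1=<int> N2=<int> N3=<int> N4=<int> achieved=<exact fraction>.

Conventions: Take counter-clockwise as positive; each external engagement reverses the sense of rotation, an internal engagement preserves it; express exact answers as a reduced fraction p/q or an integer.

topology: fixed-axis compound train — 2 stages, target 73/160
target = 73/160 in lowest terms: an exact hit needs N1·N3 = k·73 and N2·N4 = k·160 for one integer k, every count in [12, 96]; additionally prefer no 1:1 stage (N1 ≠ N2, N3 ≠ N4)
k = 1…11: no 1:1-free in-range split of k·73 and k·160 into factor pairs; take k = 12
k = 12: N1·N3 = 876 = 12·73, N2·N4 = 1920 = 20·96
achieved = 12·73/(20·96) = 73/160; |achieved − target| = 0 ≤ 73/16000 ✓

N1=12 N2=20 N3=73 N4=96 achieved=73/160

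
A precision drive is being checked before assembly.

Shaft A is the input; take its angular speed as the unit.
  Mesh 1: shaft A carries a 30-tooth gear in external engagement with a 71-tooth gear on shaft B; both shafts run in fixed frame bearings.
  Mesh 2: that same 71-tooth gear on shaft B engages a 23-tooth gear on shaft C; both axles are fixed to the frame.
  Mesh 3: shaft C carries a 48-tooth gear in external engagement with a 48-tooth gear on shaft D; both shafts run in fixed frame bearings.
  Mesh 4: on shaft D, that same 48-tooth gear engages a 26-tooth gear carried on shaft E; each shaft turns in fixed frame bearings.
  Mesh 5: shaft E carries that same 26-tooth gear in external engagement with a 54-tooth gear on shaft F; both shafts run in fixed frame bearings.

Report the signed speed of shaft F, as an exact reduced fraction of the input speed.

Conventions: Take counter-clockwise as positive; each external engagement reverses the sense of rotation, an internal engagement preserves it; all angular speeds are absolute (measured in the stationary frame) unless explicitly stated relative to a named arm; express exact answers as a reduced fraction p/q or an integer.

-80/69

5-mesh fixed-axis compound train (all bearings frame-fixed)
mesh 1 [30T→71T]: |ω|/ω_in = 1×30/71 = 30/71, sense flips to −
mesh 2 [71T→23T]: |ω|/ω_in = (30/71)×71/23 = 30/23, sense flips to +
mesh 3 [48T→48T]: |ω|/ω_in = (30/23)×48/48 = 30/23, sense flips to −
mesh 4 [48T→26T]: |ω|/ω_in = (30/23)×48/26 = 720/299, sense flips to +
mesh 5 [26T→54T]: |ω|/ω_in = (720/299)×26/54 = 80/69, sense flips to −
signed output speed (× input speed) = -80/69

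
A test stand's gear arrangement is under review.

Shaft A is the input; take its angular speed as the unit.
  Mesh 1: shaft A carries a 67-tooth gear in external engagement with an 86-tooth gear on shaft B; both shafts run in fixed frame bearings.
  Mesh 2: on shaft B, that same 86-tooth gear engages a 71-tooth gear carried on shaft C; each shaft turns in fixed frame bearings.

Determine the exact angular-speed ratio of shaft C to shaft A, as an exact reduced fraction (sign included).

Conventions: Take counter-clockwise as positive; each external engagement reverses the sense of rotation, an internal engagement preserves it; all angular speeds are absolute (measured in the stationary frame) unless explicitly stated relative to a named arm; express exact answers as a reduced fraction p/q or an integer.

67/71

class = fixed-axis compound train [2 meshes; 2 ratios multiply, 2 sense flips]
mesh 1 [67T→86T]: running ratio 67/86, sense −
mesh 2 [86T→71T]: running ratio 67/71, sense +
ω_out/ω_in = 67/71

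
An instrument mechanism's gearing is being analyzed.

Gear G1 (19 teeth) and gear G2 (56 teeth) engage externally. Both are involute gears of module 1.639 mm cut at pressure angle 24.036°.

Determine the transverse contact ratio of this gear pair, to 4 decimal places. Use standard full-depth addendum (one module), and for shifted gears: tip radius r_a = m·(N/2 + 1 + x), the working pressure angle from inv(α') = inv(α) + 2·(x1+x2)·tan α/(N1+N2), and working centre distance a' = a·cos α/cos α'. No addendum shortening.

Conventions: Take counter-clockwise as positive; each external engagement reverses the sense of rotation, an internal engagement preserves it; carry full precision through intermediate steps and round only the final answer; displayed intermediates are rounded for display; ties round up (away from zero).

1.5046

class = single-mesh tooth geometry [involute pair 19T × 56T, m = 1.639]
base radii: r_b1 = 14.220378, r_b2 = 41.912692
tip radii: r_a1 = 17.209500, r_a2 = 47.531000
no profile shift: α' = α, a' = a
action lengths: √(r_a1²−r_b1²) = 9.692665, √(r_a2²−r_b2²) = 22.417008
base pitch p_b = π·m·cos α = 4.702593
CR = (9.692665 + 22.417008 − 61.462500·sin 24.03600°)/4.702593 = 1.504563
contact ratio ≈ 1.5046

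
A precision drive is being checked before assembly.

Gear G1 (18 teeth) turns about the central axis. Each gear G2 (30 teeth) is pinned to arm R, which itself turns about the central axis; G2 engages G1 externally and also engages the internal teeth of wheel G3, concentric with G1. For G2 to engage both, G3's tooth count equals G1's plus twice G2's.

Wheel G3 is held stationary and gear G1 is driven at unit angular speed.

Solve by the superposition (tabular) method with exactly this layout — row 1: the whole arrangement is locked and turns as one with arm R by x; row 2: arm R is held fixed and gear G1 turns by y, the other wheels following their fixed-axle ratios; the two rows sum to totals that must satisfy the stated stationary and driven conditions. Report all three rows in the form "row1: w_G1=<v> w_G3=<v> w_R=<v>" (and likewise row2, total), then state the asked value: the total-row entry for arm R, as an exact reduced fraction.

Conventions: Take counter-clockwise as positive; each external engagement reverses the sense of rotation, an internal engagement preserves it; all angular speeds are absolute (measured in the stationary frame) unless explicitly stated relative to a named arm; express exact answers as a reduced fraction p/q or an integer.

planetary set (18T centre, 30T on arm, 78T internal) — Willis relation
row 1: whole set turns with the arm by x
row 2 — arm fixed, fixed-axis ratios: sun y, ring −(18/78)·y, arm 0
boundary: total ω_ring = x − (18/78)·y = 0 and total ω_sun = x + y = 1  ⇒  y = 13/16, x = 3/16
row 2 ring = −(18/78)·13/16 = -3/16
totals (row 1 + row 2): sun 3/16 + 13/16 = 1, ring 3/16 + (-3/16) = 0, arm 3/16 + 0 = 3/16
asked cell (total, arm) = 3/16

row1: w_G1=3/16 w_G3=3/16 w_R=3/16
row2: w_G1=13/16 w_G3=-3/16 w_R=0
total: w_G1=1 w_G3=0 w_R=3/16
asked value: 3/16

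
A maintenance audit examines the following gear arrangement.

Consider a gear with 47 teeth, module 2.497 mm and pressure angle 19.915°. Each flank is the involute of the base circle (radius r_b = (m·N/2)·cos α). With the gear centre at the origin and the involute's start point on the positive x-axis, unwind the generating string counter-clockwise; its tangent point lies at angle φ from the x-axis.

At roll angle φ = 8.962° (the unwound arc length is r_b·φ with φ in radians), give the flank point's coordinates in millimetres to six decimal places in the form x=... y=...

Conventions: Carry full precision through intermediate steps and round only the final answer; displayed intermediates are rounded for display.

x=55.841186 y=0.070205

class = single-mesh tooth geometry [base-circle involute, m = 2.497, 47T]
pitch radius r_p = m·N/2 = 2.497·47/2 = 58.679500
base radius r_b = r_p·cos α = 58.679500·cos 19.915° = 55.170406
roll angle φ = 8.962° = 0.15641641 rad
x = r_b·(cos φ + φ·sin φ) = 55.841186
y = r_b·(sin φ − φ·cos φ) = 0.070205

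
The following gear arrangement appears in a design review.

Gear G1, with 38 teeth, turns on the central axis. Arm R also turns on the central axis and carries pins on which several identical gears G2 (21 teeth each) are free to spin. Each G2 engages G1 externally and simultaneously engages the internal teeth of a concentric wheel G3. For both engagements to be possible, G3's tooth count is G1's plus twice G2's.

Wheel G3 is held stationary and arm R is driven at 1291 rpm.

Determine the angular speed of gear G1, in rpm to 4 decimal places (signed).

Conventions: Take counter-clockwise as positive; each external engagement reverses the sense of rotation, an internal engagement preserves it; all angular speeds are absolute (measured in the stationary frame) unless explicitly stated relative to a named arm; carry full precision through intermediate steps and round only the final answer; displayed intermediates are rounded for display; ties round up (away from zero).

+4008.8947 rpm

class = planetary set [G3 = 38+2·21 = 80; Willis about the carrier]
normalise by the input: solve with ω_arm = 1, then scale by 1291 rpm
ring teeth: 38 + 2·21 = 80
38(ω_sun−ω_arm) = −80(ω_ring−ω_arm),  ω_ring = 0, ω_arm = 1
ω_sun = 1 − (80/38)(0−1) = 59/19
scale: ω_sun = 59/19 × 1291 rpm = +4008.8947 rpm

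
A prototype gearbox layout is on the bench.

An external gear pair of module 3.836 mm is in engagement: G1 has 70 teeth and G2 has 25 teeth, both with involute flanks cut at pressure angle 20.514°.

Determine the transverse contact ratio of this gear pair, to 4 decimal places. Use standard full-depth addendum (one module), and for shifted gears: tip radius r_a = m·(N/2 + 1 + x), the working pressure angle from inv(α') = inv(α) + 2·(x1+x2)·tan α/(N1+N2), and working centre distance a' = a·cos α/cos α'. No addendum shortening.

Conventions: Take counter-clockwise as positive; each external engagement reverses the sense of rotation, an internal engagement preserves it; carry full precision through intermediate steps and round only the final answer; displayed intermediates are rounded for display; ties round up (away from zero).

1.6848

recognized (one external pair, fixed centres): single-mesh tooth geometry, m = 3.836, N1 = 70, N2 = 25
base radii: r_b1 = 125.746116, r_b2 = 44.909327
tip radii: r_a1 = 138.096000, r_a2 = 51.786000
no profile shift: α' = α, a' = a
action lengths: √(r_a1²−r_b1²) = 57.082569, √(r_a2²−r_b2²) = 25.786472
base pitch p_b = π·m·cos α = 11.286945
CR = (57.082569 + 25.786472 − 182.210000·sin 20.51400°)/11.286945 = 1.684783
contact ratio ≈ 1.6848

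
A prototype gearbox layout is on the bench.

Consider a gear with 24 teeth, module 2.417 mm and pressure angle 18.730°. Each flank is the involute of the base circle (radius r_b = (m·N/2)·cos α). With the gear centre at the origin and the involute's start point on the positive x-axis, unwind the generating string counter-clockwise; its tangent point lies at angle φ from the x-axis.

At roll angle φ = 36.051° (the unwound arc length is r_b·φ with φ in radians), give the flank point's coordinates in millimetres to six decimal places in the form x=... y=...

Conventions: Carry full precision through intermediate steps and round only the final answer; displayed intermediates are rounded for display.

single-mesh involute tooth geometry (24T wheel at module 2.417)
pitch radius r_p = m·N/2 = 2.417·24/2 = 29.004000
base radius r_b = r_p·cos α = 29.004000·cos 18.730° = 27.468014
roll angle φ = 36.051° = 0.62920865 rad
x = r_b·(cos φ + φ·sin φ) = 32.378911
y = r_b·(sin φ − φ·cos φ) = 2.191784

x=32.378911 y=2.191784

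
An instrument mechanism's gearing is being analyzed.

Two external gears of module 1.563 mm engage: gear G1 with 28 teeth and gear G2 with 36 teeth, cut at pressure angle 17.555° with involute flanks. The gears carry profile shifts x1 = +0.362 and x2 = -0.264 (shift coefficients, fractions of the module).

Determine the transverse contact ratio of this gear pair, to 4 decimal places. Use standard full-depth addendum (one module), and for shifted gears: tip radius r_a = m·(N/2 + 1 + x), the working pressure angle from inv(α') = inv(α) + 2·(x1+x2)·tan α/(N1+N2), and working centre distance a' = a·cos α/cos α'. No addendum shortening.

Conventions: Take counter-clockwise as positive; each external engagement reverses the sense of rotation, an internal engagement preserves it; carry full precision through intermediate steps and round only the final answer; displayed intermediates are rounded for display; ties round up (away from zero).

1.7208

single-mesh involute tooth geometry (28T engaging 36T at module 1.563)
base radii: r_b1 = 20.862908, r_b2 = 26.823739
tip radii: r_a1 = 24.010806, r_a2 = 29.284368
inv(α') = inv(17.555°) + 2·(+0.362-0.264)·tan α/(28+36) = 0.01093076  ⇒  α' = 18.09193°
a' = a·cos α / cos α' = 50.0160·cos 17.555°/cos 18.09193° = 50.166928
action lengths: √(r_a1²−r_b1²) = 11.885195, √(r_a2²−r_b2²) = 11.749946
base pitch p_b = π·m·cos α = 4.681626
CR = (11.885195 + 11.749946 − 50.166928·sin 18.09193°)/4.681626 = 1.720806
contact ratio ≈ 1.7208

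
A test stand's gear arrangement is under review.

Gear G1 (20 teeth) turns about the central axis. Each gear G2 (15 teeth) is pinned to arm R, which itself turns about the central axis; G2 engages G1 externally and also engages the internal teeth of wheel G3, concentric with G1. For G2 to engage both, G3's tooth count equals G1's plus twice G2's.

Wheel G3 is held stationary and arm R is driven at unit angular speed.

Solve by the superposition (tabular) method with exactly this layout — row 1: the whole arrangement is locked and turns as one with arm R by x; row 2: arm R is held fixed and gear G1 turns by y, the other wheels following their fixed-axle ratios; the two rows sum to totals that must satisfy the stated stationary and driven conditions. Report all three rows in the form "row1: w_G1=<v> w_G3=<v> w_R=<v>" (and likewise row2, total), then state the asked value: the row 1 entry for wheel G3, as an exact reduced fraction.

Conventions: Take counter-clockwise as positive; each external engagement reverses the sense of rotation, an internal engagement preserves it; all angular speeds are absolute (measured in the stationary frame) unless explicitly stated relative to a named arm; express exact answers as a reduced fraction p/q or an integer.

recognized (axles ride arm R): planetary set, 20/15/50 teeth
row 1 — lock + rotate with arm: ω_sun = ω_ring = ω_arm = x
row 2: sun turns y, ring = −(20/50)·y, arm 0
boundary: total ω_ring = x − (20/50)·y = 0 and total ω_arm = x = 1  ⇒  y = 5/2, x = 1
row 2 ring = −(20/50)·5/2 = -1
totals (row 1 + row 2): sun 1 + 5/2 = 7/2, ring 1 + (-1) = 0, arm 1 + 0 = 1
asked cell (row1, ring) = 1

row1: w_G1=1 w_G3=1 w_R=1
row2: w_G1=5/2 w_G3=-1 w_R=0
total: w_G1=7/2 w_G3=0 w_R=1
asked value: 1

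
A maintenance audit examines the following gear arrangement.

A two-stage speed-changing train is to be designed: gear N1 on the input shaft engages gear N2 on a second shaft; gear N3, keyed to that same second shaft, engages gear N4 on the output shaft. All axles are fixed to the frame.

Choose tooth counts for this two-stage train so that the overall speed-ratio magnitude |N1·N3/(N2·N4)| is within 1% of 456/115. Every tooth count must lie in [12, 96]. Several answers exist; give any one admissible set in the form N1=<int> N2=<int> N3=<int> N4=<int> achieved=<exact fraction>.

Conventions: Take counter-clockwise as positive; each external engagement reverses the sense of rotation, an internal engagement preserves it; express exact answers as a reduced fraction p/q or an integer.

N1=18 N2=15 N3=76 N4=23 achieved=456/115

class = fixed-axis compound train [2-stage, 456/115 wanted]
target = 456/115 in lowest terms: an exact hit needs N1·N3 = k·456 and N2·N4 = k·115 for one integer k, every count in [12, 96]; additionally prefer no 1:1 stage (N1 ≠ N2, N3 ≠ N4)
k = 1…2: no 1:1-free in-range split of k·456 and k·115 into factor pairs; take k = 3
k = 3: N1·N3 = 1368 = 18·76, N2·N4 = 345 = 15·23
achieved = 18·76/(15·23) = 456/115; |achieved − target| = 0 ≤ 114/2875 ✓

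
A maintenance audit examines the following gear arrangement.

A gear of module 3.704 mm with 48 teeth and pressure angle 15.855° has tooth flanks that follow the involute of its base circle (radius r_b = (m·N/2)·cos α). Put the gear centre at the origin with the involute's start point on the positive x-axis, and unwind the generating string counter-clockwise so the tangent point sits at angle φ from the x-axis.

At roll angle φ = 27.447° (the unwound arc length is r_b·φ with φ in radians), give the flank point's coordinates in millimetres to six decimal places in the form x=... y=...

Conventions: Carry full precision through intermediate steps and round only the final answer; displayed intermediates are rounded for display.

x=94.770160 y=3.062203

topology: single-mesh involute geometry — m = 3.704, N = 48
pitch radius r_p = m·N/2 = 3.704·48/2 = 88.896000
base radius r_b = r_p·cos α = 88.896000·cos 15.855° = 85.514057
roll angle φ = 27.447° = 0.47904052 rad
x = r_b·(cos φ + φ·sin φ) = 94.770160
y = r_b·(sin φ − φ·cos φ) = 3.062203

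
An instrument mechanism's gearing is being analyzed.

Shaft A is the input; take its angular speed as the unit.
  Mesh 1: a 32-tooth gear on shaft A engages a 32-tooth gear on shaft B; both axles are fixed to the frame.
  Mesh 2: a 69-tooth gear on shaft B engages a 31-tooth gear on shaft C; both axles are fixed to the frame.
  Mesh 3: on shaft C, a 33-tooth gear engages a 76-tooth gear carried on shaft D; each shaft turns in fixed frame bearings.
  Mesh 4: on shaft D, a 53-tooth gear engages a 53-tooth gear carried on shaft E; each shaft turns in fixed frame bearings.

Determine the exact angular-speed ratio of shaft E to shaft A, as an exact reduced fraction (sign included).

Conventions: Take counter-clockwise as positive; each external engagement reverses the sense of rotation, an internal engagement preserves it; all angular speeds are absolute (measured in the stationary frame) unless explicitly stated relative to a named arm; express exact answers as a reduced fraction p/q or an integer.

2277/2356

class = fixed-axis compound train [4 meshes; 4 ratios multiply, 4 sense flips]
mesh 1 [32T→32T]: running ratio 1, sense −
mesh 2 [69T→31T]: running ratio 69/31, sense +
mesh 3 [33T→76T]: running ratio 2277/2356, sense −
mesh 4 [53T→53T]: running ratio 2277/2356, sense +
ω_out/ω_in = 2277/2356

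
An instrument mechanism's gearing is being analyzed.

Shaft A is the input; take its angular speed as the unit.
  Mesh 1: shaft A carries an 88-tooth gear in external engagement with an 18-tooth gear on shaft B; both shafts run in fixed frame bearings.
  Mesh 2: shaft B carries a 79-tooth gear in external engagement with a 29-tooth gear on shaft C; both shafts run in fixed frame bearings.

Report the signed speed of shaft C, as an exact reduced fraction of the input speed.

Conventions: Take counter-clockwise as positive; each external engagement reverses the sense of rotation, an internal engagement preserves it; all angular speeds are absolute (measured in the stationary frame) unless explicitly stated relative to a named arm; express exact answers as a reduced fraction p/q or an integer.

3476/261

2-mesh fixed-axis compound train (all bearings frame-fixed)
mesh 1 [88T→18T]: |ω|/ω_in = 1×88/18 = 44/9, sense flips to −
mesh 2 [79T→29T]: |ω|/ω_in = (44/9)×79/29 = 3476/261, sense flips to +
signed output speed (× input speed) = 3476/261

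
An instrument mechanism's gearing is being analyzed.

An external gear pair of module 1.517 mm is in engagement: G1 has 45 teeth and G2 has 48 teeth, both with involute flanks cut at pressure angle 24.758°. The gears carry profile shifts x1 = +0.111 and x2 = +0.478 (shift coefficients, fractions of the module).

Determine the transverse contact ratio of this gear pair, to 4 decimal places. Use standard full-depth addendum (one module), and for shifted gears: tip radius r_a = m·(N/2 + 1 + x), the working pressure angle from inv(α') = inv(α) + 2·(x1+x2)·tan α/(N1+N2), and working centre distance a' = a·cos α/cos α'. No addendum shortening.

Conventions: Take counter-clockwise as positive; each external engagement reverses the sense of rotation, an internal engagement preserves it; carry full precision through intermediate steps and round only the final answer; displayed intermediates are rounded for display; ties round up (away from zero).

1.4809

topology: single-mesh involute geometry — m = 1.517, 45T/48T pair
base radii: r_b1 = 30.995201, r_b2 = 33.061548
tip radii: r_a1 = 35.817887, r_a2 = 38.650126
inv(α') = inv(24.758°) + 2·(+0.111+0.478)·tan α/(45+48) = 0.03490857  ⇒  α' = 26.22926°
a' = a·cos α / cos α' = 70.5405·cos 24.758°/cos 26.22926° = 71.409600
action lengths: √(r_a1²−r_b1²) = 17.950446, √(r_a2²−r_b2²) = 20.019148
base pitch p_b = π·m·cos α = 4.327747
CR = (17.950446 + 20.019148 − 71.409600·sin 26.22926°)/4.327747 = 1.480936
contact ratio ≈ 1.4809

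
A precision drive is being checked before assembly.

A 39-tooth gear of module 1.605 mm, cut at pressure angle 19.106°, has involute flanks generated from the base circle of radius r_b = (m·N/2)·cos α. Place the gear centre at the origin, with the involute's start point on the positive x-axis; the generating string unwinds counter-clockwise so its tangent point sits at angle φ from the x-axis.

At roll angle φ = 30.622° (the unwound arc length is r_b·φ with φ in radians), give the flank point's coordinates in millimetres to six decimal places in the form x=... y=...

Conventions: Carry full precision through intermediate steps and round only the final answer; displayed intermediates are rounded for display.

x=33.500311 y=1.462370

class = single-mesh tooth geometry [base-circle involute, m = 1.605, 39T]
pitch radius r_p = m·N/2 = 1.605·39/2 = 31.297500
base radius r_b = r_p·cos α = 31.297500·cos 19.106° = 29.573466
roll angle φ = 30.622° = 0.53445472 rad
x = r_b·(cos φ + φ·sin φ) = 33.500311
y = r_b·(sin φ − φ·cos φ) = 1.462370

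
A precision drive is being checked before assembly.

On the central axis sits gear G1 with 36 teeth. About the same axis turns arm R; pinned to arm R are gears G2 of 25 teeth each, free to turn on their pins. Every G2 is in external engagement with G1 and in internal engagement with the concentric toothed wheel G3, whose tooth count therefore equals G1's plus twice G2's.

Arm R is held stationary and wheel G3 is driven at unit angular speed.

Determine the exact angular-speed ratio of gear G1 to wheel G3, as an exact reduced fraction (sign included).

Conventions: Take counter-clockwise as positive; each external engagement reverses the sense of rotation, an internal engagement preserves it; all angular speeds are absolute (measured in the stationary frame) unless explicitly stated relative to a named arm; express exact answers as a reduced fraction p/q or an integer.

planetary set (36T centre, 25T on arm, 86T internal) — Willis relation
ring teeth: 36 + 2·25 = 86
36(ω_sun−ω_arm) = −86(ω_ring−ω_arm),  ω_arm = 0, ω_ring = 1
ω_sun = 0 − (86/36)(1−0) = -43/18
ω_out/ω_in = -43/18

-43/18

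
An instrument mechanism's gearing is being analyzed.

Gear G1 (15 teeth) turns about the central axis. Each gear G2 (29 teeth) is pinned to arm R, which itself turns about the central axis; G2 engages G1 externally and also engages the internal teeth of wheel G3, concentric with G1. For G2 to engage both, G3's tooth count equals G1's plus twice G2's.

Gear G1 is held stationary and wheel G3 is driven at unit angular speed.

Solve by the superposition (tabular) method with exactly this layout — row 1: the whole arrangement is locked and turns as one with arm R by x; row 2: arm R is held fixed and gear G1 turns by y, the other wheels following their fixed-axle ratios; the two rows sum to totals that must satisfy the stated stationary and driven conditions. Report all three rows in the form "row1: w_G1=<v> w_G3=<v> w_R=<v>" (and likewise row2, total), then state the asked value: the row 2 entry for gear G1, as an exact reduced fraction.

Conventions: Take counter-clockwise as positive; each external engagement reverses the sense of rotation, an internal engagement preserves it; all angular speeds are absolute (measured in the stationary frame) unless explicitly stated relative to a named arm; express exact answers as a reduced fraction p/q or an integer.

class = planetary set [G3 = 15+2·29 = 73; Willis about the carrier]
row 1: whole set turns with the arm by x
row 2 (arm held, sun turns y): ω_ring = −(15/73)·y, ω_arm = 0
boundary: total ω_sun = x + y = 0 and total ω_ring = x − (15/73)·y = 1  ⇒  y = -73/88, x = 73/88
row 2 ring = −(15/73)·(-73/88) = 15/88
totals (row 1 + row 2): sun 73/88 + (-73/88) = 0, ring 73/88 + 15/88 = 1, arm 73/88 + 0 = 73/88
asked cell (row2, sun) = -73/88

row1: w_G1=73/88 w_G3=73/88 w_R=73/88
row2: w_G1=-73/88 w_G3=15/88 w_R=0
total: w_G1=0 w_G3=1 w_R=73/88
asked value: -73/88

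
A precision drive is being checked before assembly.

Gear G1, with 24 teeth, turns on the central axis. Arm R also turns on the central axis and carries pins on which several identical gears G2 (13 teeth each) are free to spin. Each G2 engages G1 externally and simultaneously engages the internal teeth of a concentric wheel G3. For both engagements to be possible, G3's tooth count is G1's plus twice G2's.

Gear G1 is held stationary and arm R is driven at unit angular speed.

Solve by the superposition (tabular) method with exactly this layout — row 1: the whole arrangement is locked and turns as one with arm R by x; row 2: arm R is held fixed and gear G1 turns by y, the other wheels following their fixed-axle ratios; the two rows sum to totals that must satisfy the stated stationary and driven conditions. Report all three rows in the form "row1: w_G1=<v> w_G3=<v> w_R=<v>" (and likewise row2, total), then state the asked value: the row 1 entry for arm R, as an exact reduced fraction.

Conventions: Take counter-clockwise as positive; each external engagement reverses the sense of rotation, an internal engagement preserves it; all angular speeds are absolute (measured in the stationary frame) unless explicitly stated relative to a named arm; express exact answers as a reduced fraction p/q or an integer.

recognized (axles ride arm R): planetary set, 24/13/50 teeth
row 1 — lock + rotate with arm: ω_sun = ω_ring = ω_arm = x
row 2: sun turns y, ring = −(24/50)·y, arm 0
boundary: total ω_sun = x + y = 0 and total ω_arm = x = 1  ⇒  y = -1, x = 1
row 2 ring = −(24/50)·(-1) = 12/25
totals (row 1 + row 2): sun 1 + (-1) = 0, ring 1 + 12/25 = 37/25, arm 1 + 0 = 1
asked cell (row1, arm) = 1

row1: w_G1=1 w_G3=1 w_R=1
row2: w_G1=-1 w_G3=12/25 w_R=0
total: w_G1=0 w_G3=37/25 w_R=1
asked value: 1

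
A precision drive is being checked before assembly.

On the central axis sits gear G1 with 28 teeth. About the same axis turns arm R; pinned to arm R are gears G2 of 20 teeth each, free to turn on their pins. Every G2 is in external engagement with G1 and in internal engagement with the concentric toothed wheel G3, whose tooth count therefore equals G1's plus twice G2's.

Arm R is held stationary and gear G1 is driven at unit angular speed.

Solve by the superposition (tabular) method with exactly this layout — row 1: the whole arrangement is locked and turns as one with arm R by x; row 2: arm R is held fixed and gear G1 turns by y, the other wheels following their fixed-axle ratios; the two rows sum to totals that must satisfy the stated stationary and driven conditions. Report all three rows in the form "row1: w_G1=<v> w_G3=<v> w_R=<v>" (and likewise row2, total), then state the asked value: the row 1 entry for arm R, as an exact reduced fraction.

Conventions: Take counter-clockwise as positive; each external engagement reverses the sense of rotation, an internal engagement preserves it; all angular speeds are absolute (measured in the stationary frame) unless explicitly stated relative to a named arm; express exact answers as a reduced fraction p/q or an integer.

row1: w_G1=0 w_G3=0 w_R=0
row2: w_G1=1 w_G3=-7/17 w_R=0
total: w_G1=1 w_G3=-7/17 w_R=0
asked value: 0

topology: planetary set — G1 28T / G2 20T / G3 68T, arm = carrier (Willis)
superposition row 1 [locked train]: every member turns x
superposition row 2 [arm held]: sun y, ring −(28/68)·y, arm 0
boundary: total ω_arm = x = 0 and total ω_sun = x + y = 1  ⇒  y = 1, x = 0
row 2 ring = −(28/68)·1 = -7/17
totals (row 1 + row 2): sun 0 + 1 = 1, ring 0 + (-7/17) = -7/17, arm 0 + 0 = 0
asked cell (row1, arm) = 0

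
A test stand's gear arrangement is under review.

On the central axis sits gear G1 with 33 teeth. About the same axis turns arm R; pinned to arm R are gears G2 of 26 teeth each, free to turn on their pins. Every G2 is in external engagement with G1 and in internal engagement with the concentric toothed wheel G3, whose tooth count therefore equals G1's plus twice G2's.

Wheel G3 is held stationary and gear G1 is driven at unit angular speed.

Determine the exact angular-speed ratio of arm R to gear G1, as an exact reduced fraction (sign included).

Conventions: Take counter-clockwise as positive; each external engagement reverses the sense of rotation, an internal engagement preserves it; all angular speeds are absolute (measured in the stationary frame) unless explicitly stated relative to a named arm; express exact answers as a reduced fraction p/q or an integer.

33/118

planetary set (33T centre, 26T on arm, 85T internal) — Willis relation
ring teeth: 33 + 2·26 = 85
33(ω_sun−ω_arm) = −85(ω_ring−ω_arm),  ω_ring = 0, ω_sun = 1
33(1−ω_arm) = −85(0−ω_arm)  ⇒  118·ω_arm = 33  ⇒  ω_arm = 33/118
ω_out/ω_in = 33/118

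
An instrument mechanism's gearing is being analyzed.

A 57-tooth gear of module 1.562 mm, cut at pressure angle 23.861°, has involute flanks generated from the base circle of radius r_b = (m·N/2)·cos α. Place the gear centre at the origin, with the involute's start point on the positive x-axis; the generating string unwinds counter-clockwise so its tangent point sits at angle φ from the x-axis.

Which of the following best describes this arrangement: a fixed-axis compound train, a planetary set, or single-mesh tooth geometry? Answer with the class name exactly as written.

single-mesh involute tooth geometry (57T wheel at module 1.562)
classification: single-mesh tooth geometry

single-mesh tooth geometry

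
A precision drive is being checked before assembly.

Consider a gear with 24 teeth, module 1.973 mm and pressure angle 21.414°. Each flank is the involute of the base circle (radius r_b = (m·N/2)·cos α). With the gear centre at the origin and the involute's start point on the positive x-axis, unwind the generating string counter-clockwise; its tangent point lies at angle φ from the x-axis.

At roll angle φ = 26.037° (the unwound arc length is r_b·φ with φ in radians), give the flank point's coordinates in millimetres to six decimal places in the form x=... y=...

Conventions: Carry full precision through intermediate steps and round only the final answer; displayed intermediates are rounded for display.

x=24.201289 y=0.675353

topology: single-mesh involute geometry — m = 1.973, N = 24
pitch radius r_p = m·N/2 = 1.973·24/2 = 23.676000
base radius r_b = r_p·cos α = 23.676000·cos 21.414° = 22.041566
roll angle φ = 26.037° = 0.45443138 rad
x = r_b·(cos φ + φ·sin φ) = 24.201289
y = r_b·(sin φ − φ·cos φ) = 0.675353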